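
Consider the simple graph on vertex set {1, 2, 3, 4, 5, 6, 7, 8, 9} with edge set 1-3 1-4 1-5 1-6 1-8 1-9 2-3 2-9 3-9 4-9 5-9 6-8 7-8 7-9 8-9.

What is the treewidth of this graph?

2

A width-2 tree decomposition is:
Bags: B1 = {1, 8, 9}  B2 = {7, 8, 9}  B3 = {1, 3, 9}  B4 = {2, 3, 9}  B5 = {1, 5, 9}  B6 = {1, 4, 9}  B7 = {1, 6, 8}
Tree: B1–B2, B1–B3, B3–B4, B1–B5, B1–B6, B1–B7
The largest bag has 3 vertices, giving width 2; this decomposition certifies tw(G) ≤ 2. On the other hand G contains the 3-clique {1, 8, 9}. A clique must lie in a single bag of any decomposition, so no decomposition can have width below 2. The upper and lower bounds meet at 2, so that is the treewidth.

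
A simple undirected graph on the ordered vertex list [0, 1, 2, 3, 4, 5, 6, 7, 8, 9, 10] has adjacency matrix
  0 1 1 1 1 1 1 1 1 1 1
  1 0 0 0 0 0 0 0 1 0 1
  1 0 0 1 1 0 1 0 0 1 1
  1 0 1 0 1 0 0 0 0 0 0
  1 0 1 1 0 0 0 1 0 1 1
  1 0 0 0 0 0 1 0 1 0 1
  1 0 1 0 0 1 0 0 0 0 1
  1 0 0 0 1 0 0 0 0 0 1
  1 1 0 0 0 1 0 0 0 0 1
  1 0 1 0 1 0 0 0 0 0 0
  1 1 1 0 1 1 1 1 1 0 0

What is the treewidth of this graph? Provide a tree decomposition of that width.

Each bag holds 4 vertices, so the decomposition has width 3, which upper-bounds the treewidth. For the lower bound, the 4 vertices {0, 2, 4, 9} are pairwise adjacent, and any tree decomposition puts a clique entirely inside one bag — forcing width ≥ 3. The upper and lower bounds meet at 3, so that is the treewidth.

Treewidth 3.
One such decomposition:
Bags: B1 = {0, 2, 3, 4}  B2 = {0, 2, 4, 10}  B3 = {0, 2, 6, 10}  B4 = {0, 5, 6, 10}  B5 = {0, 5, 8, 10}  B6 = {0, 4, 7, 10}  B7 = {0, 1, 8, 10}  B8 = {0, 2, 4, 9}
Tree: B1–B2, B2–B3, B3–B4, B4–B5, B2–B6, B5–B7, B1–B8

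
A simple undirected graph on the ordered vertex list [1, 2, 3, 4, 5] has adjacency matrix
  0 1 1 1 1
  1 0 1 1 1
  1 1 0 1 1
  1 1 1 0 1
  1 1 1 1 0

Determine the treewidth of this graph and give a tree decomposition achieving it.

Treewidth 4.
Bags: B1 = {1, 2, 3, 4, 5}
Tree: (single bag)

A single bag containing all 5 vertices is trivially a valid decomposition of width 4. Conversely, {1, 2, 3, 4, 5} is a clique of size 5, and the vertices of any clique must share a bag in every tree decomposition; so some bag has ≥ 5 vertices and tw(G) ≥ 4. Combining the bounds, tw(G) = 4.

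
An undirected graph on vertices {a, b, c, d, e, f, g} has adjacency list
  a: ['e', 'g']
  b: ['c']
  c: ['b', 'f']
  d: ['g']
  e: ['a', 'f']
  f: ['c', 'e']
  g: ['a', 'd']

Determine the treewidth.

A width-1 tree decomposition is:
Bags: B1 = {b, c}  B2 = {c, f}  B3 = {e, f}  B4 = {a, e}  B5 = {a, g}  B6 = {d, g}
Tree: B1–B2, B2–B3, B3–B4, B4–B5, B5–B6
The largest bag has 2 vertices, giving width 1; this decomposition certifies tw(G) ≤ 1. G has an edge, so its treewidth is at least 1. Combining the bounds, tw(G) = 1.

1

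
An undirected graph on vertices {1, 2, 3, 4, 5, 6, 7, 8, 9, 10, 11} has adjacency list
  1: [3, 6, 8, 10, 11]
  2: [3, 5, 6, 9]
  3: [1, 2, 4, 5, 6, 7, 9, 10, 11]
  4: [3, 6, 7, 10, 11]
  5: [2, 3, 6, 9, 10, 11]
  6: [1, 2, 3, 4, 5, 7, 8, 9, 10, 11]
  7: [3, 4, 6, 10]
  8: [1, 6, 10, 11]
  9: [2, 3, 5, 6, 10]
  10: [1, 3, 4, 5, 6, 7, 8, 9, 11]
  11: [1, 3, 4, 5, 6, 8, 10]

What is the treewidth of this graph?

4

A width-4 tree decomposition is:
Bags: B1 = {3, 4, 6, 10, 11}  B2 = {3, 5, 6, 10, 11}  B3 = {3, 4, 6, 7, 10}  B4 = {1, 3, 6, 10, 11}  B5 = {3, 5, 6, 9, 10}  B6 = {2, 3, 5, 6, 9}  B7 = {1, 6, 8, 10, 11}
Tree: B1–B2, B1–B3, B1–B4, B2–B5, B5–B6, B4–B7
Each bag holds 5 vertices, so the decomposition has width 4, which upper-bounds the treewidth. For the lower bound, the 5 vertices {1, 6, 8, 10, 11} are pairwise adjacent, and any tree decomposition puts a clique entirely inside one bag — forcing width ≥ 4. Therefore the treewidth is 4.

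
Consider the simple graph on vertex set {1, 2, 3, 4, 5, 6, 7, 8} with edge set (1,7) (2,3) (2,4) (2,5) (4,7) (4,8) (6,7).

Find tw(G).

1

A width-1 tree decomposition is:
Bags: B1 = {4, 7}  B2 = {6, 7}  B3 = {4, 8}  B4 = {1, 7}  B5 = {2, 4}  B6 = {2, 3}  B7 = {2, 5}
Tree: B1–B2, B1–B3, B1–B4, B3–B5, B5–B6, B6–B7
The largest bag has 2 vertices, giving width 1; this decomposition certifies tw(G) ≤ 1. Since G has at least one edge (e.g. 7–4), it is not an edgeless graph, so tw(G) ≥ 1. Combining the bounds, tw(G) = 1.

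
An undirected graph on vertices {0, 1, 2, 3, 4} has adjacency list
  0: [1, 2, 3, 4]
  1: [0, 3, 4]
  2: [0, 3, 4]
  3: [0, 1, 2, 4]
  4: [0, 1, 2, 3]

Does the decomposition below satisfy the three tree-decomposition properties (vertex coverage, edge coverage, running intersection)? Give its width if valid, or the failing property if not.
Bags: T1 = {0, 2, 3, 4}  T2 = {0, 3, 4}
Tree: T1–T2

No — vertex 1 appears in no bag.

A tree decomposition must satisfy three properties: every vertex lies in some bag; for every edge, both endpoints lie together in some bag; and for every vertex, the bags containing it form a connected subtree. Here vertex 1 appears in no bag, so the decomposition is invalid.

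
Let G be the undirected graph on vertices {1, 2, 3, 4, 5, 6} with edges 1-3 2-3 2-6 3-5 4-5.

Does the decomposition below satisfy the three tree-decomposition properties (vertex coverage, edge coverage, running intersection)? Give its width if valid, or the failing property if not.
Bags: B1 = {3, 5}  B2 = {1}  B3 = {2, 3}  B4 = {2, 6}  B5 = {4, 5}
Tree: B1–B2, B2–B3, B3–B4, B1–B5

No — edge (3,1) lies in no bag.

A tree decomposition must satisfy three properties: every vertex lies in some bag; for every edge, both endpoints lie together in some bag; and for every vertex, the bags containing it form a connected subtree. Here edge (3,1) lies in no bag, so the decomposition is invalid.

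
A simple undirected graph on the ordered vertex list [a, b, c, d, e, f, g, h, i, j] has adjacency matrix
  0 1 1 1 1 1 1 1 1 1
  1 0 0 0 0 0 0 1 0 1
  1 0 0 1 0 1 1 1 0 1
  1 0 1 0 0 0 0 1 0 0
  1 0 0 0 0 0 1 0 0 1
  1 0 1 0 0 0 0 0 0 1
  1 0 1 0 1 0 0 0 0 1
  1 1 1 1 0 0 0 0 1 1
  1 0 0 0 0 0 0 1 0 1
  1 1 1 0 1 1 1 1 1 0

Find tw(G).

3

A width-3 tree decomposition is:
Bags: B1 = {a, c, f, j}  B2 = {a, c, h, j}  B3 = {a, c, g, j}  B4 = {a, e, g, j}  B5 = {a, h, i, j}  B6 = {a, c, d, h}  B7 = {a, b, h, j}
Tree: B1–B2, B1–B3, B3–B4, B2–B5, B2–B6, B5–B7
Every bag has size at most 4, so the width is 4 − 1 = 3 and tw(G) ≤ 3. Conversely, {a, c, d, h} is a clique of size 4, and the vertices of any clique must share a bag in every tree decomposition; so some bag has ≥ 4 vertices and tw(G) ≥ 3. Hence tw(G) = 3 exactly.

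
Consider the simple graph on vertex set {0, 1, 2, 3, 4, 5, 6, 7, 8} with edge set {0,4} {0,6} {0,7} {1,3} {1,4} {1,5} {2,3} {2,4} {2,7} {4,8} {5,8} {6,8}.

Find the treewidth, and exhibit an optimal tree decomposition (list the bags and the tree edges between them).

Treewidth 3.
One such decomposition:
Bags: B1 = {1, 2, 3, 7}  B2 = {1, 2, 4, 7}  B3 = {0, 1, 4, 7}  B4 = {0, 1, 4, 5}  B5 = {0, 4, 5, 8}  B6 = {0, 5, 6, 8}
Tree: B1–B2, B2–B3, B3–B4, B4–B5, B5–B6

The largest bag has 4 vertices, giving width 3; this decomposition certifies tw(G) ≤ 3. For the lower bound: the 4 vertex sets {2,3,7}, {1}, {4}, {0,5,6,8} are disjoint, each induces a connected subgraph, and every pair is joined by at least one edge of G. Contracting each set to a single vertex therefore yields K_{4} as a minor, and since treewidth is minor-monotone, tw(G) ≥ tw(K_{4}) = 3. The upper and lower bounds meet at 3, so that is the treewidth.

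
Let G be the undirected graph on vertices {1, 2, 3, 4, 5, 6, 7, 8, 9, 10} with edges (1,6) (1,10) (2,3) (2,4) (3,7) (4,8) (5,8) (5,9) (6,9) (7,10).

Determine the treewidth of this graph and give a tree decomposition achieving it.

Every bag has size at most 3, so the width is 3 − 1 = 2 and tw(G) ≤ 2. Since 8–5–9–6–1–10–7–3–2–4–8 is a cycle in G, G is not acyclic. Forests are exactly the graphs of treewidth ≤ 1, so tw(G) ≥ 2. The upper and lower bounds meet at 2, so that is the treewidth.

Treewidth 2.
Bags: B1 = {5, 8, 9}  B2 = {6, 8, 9}  B3 = {1, 6, 8}  B4 = {1, 8, 10}  B5 = {7, 8, 10}  B6 = {3, 7, 8}  B7 = {2, 3, 8}  B8 = {2, 4, 8}
Tree: B1–B2, B2–B3, B3–B4, B4–B5, B5–B6, B6–B7, B7–B8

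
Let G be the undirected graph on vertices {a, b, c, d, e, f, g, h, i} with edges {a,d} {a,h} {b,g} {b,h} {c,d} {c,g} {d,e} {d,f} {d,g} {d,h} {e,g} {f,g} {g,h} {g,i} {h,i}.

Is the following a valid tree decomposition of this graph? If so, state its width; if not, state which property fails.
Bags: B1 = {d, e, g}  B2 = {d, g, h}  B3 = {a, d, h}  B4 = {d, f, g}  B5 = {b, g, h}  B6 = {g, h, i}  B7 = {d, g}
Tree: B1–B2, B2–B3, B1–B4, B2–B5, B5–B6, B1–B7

No — vertex c appears in no bag.

A tree decomposition must satisfy three properties: every vertex lies in some bag; for every edge, both endpoints lie together in some bag; and for every vertex, the bags containing it form a connected subtree. Here vertex c appears in no bag, so the decomposition is invalid.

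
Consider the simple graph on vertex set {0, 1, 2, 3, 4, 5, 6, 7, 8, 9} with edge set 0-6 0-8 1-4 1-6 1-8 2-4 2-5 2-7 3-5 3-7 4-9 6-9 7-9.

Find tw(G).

A width-2 tree decomposition is:
Bags: B1 = {0, 6, 8}  B2 = {1, 6, 8}  B3 = {1, 6, 9}  B4 = {1, 4, 9}  B5 = {4, 7, 9}  B6 = {2, 4, 7}  B7 = {2, 3, 7}  B8 = {2, 3, 5}
Tree: B1–B2, B2–B3, B3–B4, B4–B5, B5–B6, B6–B7, B7–B8
Every bag has size at most 3, so the width is 3 − 1 = 2 and tw(G) ≤ 2. For the lower bound, G contains the cycle 0–8–1–6–0, so G is not a forest; only forests have treewidth ≤ 1, hence tw(G) ≥ 2. Combining the bounds, tw(G) = 2.

2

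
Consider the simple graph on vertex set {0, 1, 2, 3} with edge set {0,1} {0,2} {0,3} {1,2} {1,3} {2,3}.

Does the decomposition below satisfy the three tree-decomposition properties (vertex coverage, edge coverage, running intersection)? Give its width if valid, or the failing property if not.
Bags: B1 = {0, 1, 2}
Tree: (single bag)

No — vertex 3 appears in no bag.

A tree decomposition must satisfy three properties: every vertex lies in some bag; for every edge, both endpoints lie together in some bag; and for every vertex, the bags containing it form a connected subtree. Here vertex 3 appears in no bag, so the decomposition is invalid.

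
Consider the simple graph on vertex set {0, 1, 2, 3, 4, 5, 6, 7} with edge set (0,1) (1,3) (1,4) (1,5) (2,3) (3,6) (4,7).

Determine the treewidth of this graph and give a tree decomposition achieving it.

Treewidth 1.
Bags: B1 = {1, 3}  B2 = {3, 6}  B3 = {0, 1}  B4 = {1, 4}  B5 = {4, 7}  B6 = {2, 3}  B7 = {1, 5}
Tree: B1–B2, B1–B3, B3–B4, B4–B5, B2–B6, B1–B7

Every bag has size at most 2, so the width is 2 − 1 = 1 and tw(G) ≤ 1. Since G has at least one edge (e.g. 3–1), it is not an edgeless graph, so tw(G) ≥ 1. The upper and lower bounds meet at 1, so that is the treewidth.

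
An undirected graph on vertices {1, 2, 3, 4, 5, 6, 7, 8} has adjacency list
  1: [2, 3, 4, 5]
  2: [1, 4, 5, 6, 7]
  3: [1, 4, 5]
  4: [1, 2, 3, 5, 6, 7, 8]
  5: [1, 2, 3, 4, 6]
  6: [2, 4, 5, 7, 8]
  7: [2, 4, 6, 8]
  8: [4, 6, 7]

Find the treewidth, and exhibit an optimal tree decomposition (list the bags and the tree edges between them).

The largest bag has 4 vertices, giving width 3; this decomposition certifies tw(G) ≤ 3. On the other hand G contains the 4-clique {4, 6, 7, 8}. A clique must lie in a single bag of any decomposition, so no decomposition can have width below 3. Hence tw(G) = 3 exactly.

Treewidth 3.
One optimal decomposition is:
Bags: B1 = {2, 4, 6, 7}  B2 = {4, 6, 7, 8}  B3 = {2, 4, 5, 6}  B4 = {1, 2, 4, 5}  B5 = {1, 3, 4, 5}
Tree: B1–B2, B1–B3, B3–B4, B4–B5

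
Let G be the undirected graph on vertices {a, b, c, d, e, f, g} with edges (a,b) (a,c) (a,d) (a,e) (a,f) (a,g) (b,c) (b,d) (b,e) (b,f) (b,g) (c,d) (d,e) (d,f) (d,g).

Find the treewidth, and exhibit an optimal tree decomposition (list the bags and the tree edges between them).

Treewidth 3.
One optimal decomposition is:
Bags: B1 = {a, b, d, g}  B2 = {a, b, c, d}  B3 = {a, b, d, e}  B4 = {a, b, d, f}
Tree: B1–B2, B2–B3, B2–B4

Each bag holds 4 vertices, so the decomposition has width 3, which upper-bounds the treewidth. On the other hand G contains the 4-clique {a, b, d, g}. A clique must lie in a single bag of any decomposition, so no decomposition can have width below 3. The upper and lower bounds meet at 3, so that is the treewidth.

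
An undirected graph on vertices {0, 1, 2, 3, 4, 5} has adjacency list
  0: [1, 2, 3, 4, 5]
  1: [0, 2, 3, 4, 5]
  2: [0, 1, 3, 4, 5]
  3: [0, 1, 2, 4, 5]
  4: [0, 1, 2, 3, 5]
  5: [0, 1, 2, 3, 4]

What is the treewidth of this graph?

5

A width-5 tree decomposition is:
Bags: B1 = {0, 1, 2, 3, 4, 5}
Tree: (single bag)
A single bag containing all 6 vertices is trivially a valid decomposition of width 5. Conversely, {0, 1, 2, 3, 4, 5} is a clique of size 6, and the vertices of any clique must share a bag in every tree decomposition; so some bag has ≥ 6 vertices and tw(G) ≥ 5. Therefore the treewidth is 5.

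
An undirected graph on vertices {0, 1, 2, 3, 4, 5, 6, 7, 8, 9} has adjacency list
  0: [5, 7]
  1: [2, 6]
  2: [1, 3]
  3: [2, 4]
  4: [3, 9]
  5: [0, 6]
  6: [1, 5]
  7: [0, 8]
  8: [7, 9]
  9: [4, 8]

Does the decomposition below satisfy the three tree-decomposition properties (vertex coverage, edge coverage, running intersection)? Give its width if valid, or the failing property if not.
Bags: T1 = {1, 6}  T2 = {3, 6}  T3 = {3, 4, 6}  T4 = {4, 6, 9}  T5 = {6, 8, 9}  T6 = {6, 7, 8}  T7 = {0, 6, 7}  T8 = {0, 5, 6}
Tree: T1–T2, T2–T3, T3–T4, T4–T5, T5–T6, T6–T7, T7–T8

A tree decomposition must satisfy three properties: every vertex lies in some bag; for every edge, both endpoints lie together in some bag; and for every vertex, the bags containing it form a connected subtree. Here vertex 2 appears in no bag, so the decomposition is invalid.

No — vertex 2 appears in no bag.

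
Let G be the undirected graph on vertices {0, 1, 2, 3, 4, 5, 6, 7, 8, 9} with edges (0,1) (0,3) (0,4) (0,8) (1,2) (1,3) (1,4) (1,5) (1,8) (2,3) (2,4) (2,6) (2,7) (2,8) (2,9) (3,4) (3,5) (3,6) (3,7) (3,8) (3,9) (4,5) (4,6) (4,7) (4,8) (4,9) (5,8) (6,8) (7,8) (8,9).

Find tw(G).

4

A width-4 tree decomposition is:
Bags: B1 = {2, 3, 4, 7, 8}  B2 = {1, 2, 3, 4, 8}  B3 = {2, 3, 4, 6, 8}  B4 = {0, 1, 3, 4, 8}  B5 = {1, 3, 4, 5, 8}  B6 = {2, 3, 4, 8, 9}
Tree: B1–B2, B1–B3, B2–B4, B4–B5, B2–B6
The largest bag has 5 vertices, giving width 4; this decomposition certifies tw(G) ≤ 4. For the lower bound, the 5 vertices {0, 1, 3, 4, 8} are pairwise adjacent, and any tree decomposition puts a clique entirely inside one bag — forcing width ≥ 4. Therefore the treewidth is 4.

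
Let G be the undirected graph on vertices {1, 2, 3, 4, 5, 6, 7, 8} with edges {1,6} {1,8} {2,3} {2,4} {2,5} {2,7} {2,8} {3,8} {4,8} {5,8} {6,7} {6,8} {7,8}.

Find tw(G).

A width-2 tree decomposition is:
Bags: B1 = {2, 5, 8}  B2 = {2, 7, 8}  B3 = {6, 7, 8}  B4 = {2, 3, 8}  B5 = {2, 4, 8}  B6 = {1, 6, 8}
Tree: B1–B2, B2–B3, B2–B4, B4–B5, B3–B6
The largest bag has 3 vertices, giving width 2; this decomposition certifies tw(G) ≤ 2. For the lower bound, the 3 vertices {1, 6, 8} are pairwise adjacent, and any tree decomposition puts a clique entirely inside one bag — forcing width ≥ 2. Combining the bounds, tw(G) = 2.

2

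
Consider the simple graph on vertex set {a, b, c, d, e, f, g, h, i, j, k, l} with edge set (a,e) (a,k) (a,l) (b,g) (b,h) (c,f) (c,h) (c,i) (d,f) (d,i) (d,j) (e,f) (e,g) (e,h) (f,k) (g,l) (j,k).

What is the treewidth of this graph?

3

A width-3 tree decomposition is:
Bags: B1 = {b, g, h, l}  B2 = {e, g, h, l}  B3 = {a, e, h, l}  B4 = {a, c, e, h}  B5 = {a, c, e, f}  B6 = {a, c, f, k}  B7 = {c, f, i, k}  B8 = {d, f, i, k}  B9 = {d, i, j, k}
Tree: B1–B2, B2–B3, B3–B4, B4–B5, B5–B6, B6–B7, B7–B8, B8–B9
Every bag has size at most 4, so the width is 4 − 1 = 3 and tw(G) ≤ 3. For the lower bound: the 4 vertex sets {b,g,l}, {h}, {e}, {a,c,f,k} are disjoint, each induces a connected subgraph, and every pair is joined by at least one edge of G. Contracting each set to a single vertex therefore yields K_{4} as a minor, and since treewidth is minor-monotone, tw(G) ≥ tw(K_{4}) = 3. Combining the bounds, tw(G) = 3.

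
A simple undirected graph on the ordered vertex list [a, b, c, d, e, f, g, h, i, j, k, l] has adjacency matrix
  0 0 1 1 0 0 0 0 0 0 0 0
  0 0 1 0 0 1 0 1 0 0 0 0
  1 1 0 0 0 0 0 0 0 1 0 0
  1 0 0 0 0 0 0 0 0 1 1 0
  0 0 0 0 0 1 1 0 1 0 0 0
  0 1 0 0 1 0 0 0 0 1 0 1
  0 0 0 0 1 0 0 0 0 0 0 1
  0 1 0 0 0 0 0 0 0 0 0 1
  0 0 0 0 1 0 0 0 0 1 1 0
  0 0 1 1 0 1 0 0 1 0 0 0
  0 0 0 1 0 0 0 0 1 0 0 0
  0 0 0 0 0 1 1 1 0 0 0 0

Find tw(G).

A width-3 tree decomposition is:
Bags: B1 = {a, d, i, k}  B2 = {a, d, i, j}  B3 = {a, c, i, j}  B4 = {c, e, i, j}  B5 = {c, e, f, j}  B6 = {b, c, e, f}  B7 = {b, e, f, g}  B8 = {b, f, g, l}  B9 = {b, g, h, l}
Tree: B1–B2, B2–B3, B3–B4, B4–B5, B5–B6, B6–B7, B7–B8, B8–B9
Each bag holds 4 vertices, so the decomposition has width 3, which upper-bounds the treewidth. For the lower bound: the 4 vertex sets {a,d,k}, {i}, {j}, {b,c,e,f} are disjoint, each induces a connected subgraph, and every pair is joined by at least one edge of G. Contracting each set to a single vertex therefore yields K_{4} as a minor, and since treewidth is minor-monotone, tw(G) ≥ tw(K_{4}) = 3. Therefore the treewidth is 3.

3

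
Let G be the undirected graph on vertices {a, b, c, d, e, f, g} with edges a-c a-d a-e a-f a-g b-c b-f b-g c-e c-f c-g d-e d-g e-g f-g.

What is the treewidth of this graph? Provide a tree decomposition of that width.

Treewidth 3.
One such decomposition:
Bags: B1 = {b, c, f, g}  B2 = {a, c, f, g}  B3 = {a, c, e, g}  B4 = {a, d, e, g}
Tree: B1–B2, B2–B3, B3–B4

Each bag holds 4 vertices, so the decomposition has width 3, which upper-bounds the treewidth. For the lower bound, the 4 vertices {a, d, e, g} are pairwise adjacent, and any tree decomposition puts a clique entirely inside one bag — forcing width ≥ 3. Therefore the treewidth is 3.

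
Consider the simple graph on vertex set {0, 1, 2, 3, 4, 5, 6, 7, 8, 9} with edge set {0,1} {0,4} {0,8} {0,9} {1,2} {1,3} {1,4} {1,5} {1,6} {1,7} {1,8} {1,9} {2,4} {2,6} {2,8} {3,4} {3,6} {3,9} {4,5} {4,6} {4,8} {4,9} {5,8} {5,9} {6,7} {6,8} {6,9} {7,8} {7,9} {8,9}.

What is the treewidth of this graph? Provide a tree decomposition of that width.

Treewidth 4.
One such decomposition:
Bags: B1 = {1, 2, 4, 6, 8}  B2 = {1, 4, 6, 8, 9}  B3 = {1, 3, 4, 6, 9}  B4 = {1, 4, 5, 8, 9}  B5 = {1, 6, 7, 8, 9}  B6 = {0, 1, 4, 8, 9}
Tree: B1–B2, B2–B3, B2–B4, B2–B5, B2–B6

Every bag has size at most 5, so the width is 5 − 1 = 4 and tw(G) ≤ 4. Conversely, {0, 1, 4, 8, 9} is a clique of size 5, and the vertices of any clique must share a bag in every tree decomposition; so some bag has ≥ 5 vertices and tw(G) ≥ 4. The upper and lower bounds meet at 4, so that is the treewidth.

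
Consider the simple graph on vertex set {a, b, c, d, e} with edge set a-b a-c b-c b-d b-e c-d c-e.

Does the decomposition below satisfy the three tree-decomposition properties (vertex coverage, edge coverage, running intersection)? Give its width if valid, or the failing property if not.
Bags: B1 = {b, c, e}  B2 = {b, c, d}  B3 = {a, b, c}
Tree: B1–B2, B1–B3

Yes; width 2.

Every vertex of G appears in some bag (union = {a, b, c, d, e}); every edge is covered by a bag; and for each vertex v the set of bags containing v is connected in the bag tree. The decomposition is therefore valid. The largest bag has 3 vertices, so the width is 2.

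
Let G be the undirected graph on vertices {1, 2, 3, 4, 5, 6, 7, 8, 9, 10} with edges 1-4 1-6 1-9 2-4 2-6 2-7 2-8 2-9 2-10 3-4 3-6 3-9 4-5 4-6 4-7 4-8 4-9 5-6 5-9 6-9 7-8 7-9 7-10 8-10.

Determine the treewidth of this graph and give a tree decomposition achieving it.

The largest bag has 4 vertices, giving width 3; this decomposition certifies tw(G) ≤ 3. Conversely, {2, 7, 8, 10} is a clique of size 4, and the vertices of any clique must share a bag in every tree decomposition; so some bag has ≥ 4 vertices and tw(G) ≥ 3. Combining the bounds, tw(G) = 3.

Treewidth 3.
One optimal decomposition is:
Bags: B1 = {2, 4, 7, 9}  B2 = {2, 4, 6, 9}  B3 = {4, 5, 6, 9}  B4 = {1, 4, 6, 9}  B5 = {3, 4, 6, 9}  B6 = {2, 4, 7, 8}  B7 = {2, 7, 8, 10}
Tree: B1–B2, B2–B3, B2–B4, B3–B5, B1–B6, B6–B7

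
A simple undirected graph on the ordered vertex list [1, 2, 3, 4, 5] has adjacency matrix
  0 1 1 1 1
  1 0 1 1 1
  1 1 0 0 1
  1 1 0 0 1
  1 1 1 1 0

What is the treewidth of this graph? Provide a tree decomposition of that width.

Treewidth 3.
One optimal decomposition is:
Bags: B1 = {1, 2, 3, 5}  B2 = {1, 2, 4, 5}
Tree: B1–B2

The largest bag has 4 vertices, giving width 3; this decomposition certifies tw(G) ≤ 3. Conversely, {1, 2, 3, 5} is a clique of size 4, and the vertices of any clique must share a bag in every tree decomposition; so some bag has ≥ 4 vertices and tw(G) ≥ 3. Therefore the treewidth is 3.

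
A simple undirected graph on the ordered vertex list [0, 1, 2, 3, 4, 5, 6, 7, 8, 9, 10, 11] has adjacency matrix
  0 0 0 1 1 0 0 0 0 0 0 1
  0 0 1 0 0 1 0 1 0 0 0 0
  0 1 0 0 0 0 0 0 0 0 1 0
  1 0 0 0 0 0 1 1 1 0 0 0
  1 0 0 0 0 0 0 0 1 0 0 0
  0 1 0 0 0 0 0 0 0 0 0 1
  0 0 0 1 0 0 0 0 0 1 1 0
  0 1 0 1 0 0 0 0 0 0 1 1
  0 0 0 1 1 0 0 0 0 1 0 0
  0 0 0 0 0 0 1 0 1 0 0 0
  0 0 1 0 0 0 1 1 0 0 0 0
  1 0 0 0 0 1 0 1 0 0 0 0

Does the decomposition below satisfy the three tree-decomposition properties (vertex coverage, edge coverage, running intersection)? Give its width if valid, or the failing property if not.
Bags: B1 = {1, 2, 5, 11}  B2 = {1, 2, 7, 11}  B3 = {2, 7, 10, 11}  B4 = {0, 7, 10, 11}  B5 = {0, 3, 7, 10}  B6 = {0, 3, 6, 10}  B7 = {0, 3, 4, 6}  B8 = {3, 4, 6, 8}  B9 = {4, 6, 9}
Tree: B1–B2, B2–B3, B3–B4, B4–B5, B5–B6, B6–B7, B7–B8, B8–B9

A tree decomposition must satisfy three properties: every vertex lies in some bag; for every edge, both endpoints lie together in some bag; and for every vertex, the bags containing it form a connected subtree. Here edge (8,9) lies in no bag, so the decomposition is invalid.

No — edge (8,9) lies in no bag.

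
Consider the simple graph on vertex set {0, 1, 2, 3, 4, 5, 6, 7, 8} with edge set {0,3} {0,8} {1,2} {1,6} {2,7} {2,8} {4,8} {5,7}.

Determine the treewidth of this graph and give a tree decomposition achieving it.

Each bag holds 2 vertices, so the decomposition has width 1, which upper-bounds the treewidth. Since G has at least one edge (e.g. 8–2), it is not an edgeless graph, so tw(G) ≥ 1. Therefore the treewidth is 1.

Treewidth 1.
One optimal decomposition is:
Bags: B1 = {2, 8}  B2 = {4, 8}  B3 = {1, 2}  B4 = {0, 8}  B5 = {0, 3}  B6 = {2, 7}  B7 = {5, 7}  B8 = {1, 6}
Tree: B1–B2, B1–B3, B2–B4, B4–B5, B3–B6, B6–B7, B3–B8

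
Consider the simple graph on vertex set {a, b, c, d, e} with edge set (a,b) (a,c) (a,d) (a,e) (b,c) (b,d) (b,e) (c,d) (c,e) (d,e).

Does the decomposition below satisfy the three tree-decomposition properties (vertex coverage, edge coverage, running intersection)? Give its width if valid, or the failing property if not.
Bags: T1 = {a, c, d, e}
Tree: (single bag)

No — vertex b appears in no bag.

A tree decomposition must satisfy three properties: every vertex lies in some bag; for every edge, both endpoints lie together in some bag; and for every vertex, the bags containing it form a connected subtree. Here vertex b appears in no bag, so the decomposition is invalid.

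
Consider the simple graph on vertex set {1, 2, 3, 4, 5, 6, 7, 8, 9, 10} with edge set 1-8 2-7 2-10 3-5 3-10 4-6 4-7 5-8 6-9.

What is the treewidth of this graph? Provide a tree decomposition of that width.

Every bag has size at most 2, so the width is 2 − 1 = 1 and tw(G) ≤ 1. G has an edge, so its treewidth is at least 1. Combining the bounds, tw(G) = 1.

Treewidth 1.
One such decomposition:
Bags: B1 = {6, 9}  B2 = {4, 6}  B3 = {4, 7}  B4 = {2, 7}  B5 = {2, 10}  B6 = {3, 10}  B7 = {3, 5}  B8 = {5, 8}  B9 = {1, 8}
Tree: B1–B2, B2–B3, B3–B4, B4–B5, B5–B6, B6–B7, B7–B8, B8–B9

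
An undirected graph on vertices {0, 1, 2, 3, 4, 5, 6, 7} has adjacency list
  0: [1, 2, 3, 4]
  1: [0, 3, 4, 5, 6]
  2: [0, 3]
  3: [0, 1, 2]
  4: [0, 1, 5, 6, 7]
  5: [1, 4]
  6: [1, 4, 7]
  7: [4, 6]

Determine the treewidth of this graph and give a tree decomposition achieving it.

Treewidth 2.
One optimal decomposition is:
Bags: B1 = {0, 1, 4}  B2 = {1, 4, 5}  B3 = {1, 4, 6}  B4 = {0, 1, 3}  B5 = {4, 6, 7}  B6 = {0, 2, 3}
Tree: B1–B2, B1–B3, B1–B4, B3–B5, B4–B6

The largest bag has 3 vertices, giving width 2; this decomposition certifies tw(G) ≤ 2. On the other hand G contains the 3-clique {0, 1, 3}. A clique must lie in a single bag of any decomposition, so no decomposition can have width below 2. Hence tw(G) = 2 exactly.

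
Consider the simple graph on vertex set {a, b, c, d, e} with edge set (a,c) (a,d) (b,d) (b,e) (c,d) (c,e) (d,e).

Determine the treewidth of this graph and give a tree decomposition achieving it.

Treewidth 2.
One optimal decomposition is:
Bags: B1 = {b, d, e}  B2 = {c, d, e}  B3 = {a, c, d}
Tree: B1–B2, B2–B3

Every bag has size at most 3, so the width is 3 − 1 = 2 and tw(G) ≤ 2. Conversely, {c, d, e} is a clique of size 3, and the vertices of any clique must share a bag in every tree decomposition; so some bag has ≥ 3 vertices and tw(G) ≥ 2. The upper and lower bounds meet at 2, so that is the treewidth.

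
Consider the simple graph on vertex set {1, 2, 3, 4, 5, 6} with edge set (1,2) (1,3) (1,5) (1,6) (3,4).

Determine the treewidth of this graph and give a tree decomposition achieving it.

Every bag has size at most 2, so the width is 2 − 1 = 1 and tw(G) ≤ 1. G has an edge, so its treewidth is at least 1. Therefore the treewidth is 1.

Treewidth 1.
One optimal decomposition is:
Bags: B1 = {1, 2}  B2 = {1, 3}  B3 = {3, 4}  B4 = {1, 5}  B5 = {1, 6}
Tree: B1–B2, B2–B3, B1–B4, B4–B5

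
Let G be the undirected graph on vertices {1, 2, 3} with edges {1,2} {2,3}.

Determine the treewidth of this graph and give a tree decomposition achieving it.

Every bag has size at most 2, so the width is 2 − 1 = 1 and tw(G) ≤ 1. Any graph with an edge has treewidth ≥ 1, and G has the edge 3–2. Therefore the treewidth is 1.

Treewidth 1.
One such decomposition:
Bags: B1 = {2, 3}  B2 = {1, 2}
Tree: B1–B2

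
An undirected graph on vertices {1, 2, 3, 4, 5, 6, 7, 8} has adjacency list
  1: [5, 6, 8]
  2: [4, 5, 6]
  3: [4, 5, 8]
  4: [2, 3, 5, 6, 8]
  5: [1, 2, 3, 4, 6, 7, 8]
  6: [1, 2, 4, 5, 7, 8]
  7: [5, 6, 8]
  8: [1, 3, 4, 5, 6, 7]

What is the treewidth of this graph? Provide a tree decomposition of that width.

Treewidth 3.
One such decomposition:
Bags: B1 = {5, 6, 7, 8}  B2 = {4, 5, 6, 8}  B3 = {2, 4, 5, 6}  B4 = {3, 4, 5, 8}  B5 = {1, 5, 6, 8}
Tree: B1–B2, B2–B3, B2–B4, B1–B5

Each bag holds 4 vertices, so the decomposition has width 3, which upper-bounds the treewidth. Conversely, {3, 4, 5, 8} is a clique of size 4, and the vertices of any clique must share a bag in every tree decomposition; so some bag has ≥ 4 vertices and tw(G) ≥ 3. The upper and lower bounds meet at 3, so that is the treewidth.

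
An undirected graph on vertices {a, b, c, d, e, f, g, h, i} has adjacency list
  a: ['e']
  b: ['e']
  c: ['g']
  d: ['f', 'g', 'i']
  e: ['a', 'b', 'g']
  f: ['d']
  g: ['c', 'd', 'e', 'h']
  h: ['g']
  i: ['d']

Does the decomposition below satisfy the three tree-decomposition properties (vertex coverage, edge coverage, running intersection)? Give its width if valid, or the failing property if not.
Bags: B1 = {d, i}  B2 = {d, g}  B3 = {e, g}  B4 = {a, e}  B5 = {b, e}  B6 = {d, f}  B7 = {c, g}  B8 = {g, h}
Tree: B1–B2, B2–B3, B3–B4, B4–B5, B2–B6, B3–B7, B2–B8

Checking the three conditions: (i) the bags cover all of {a, b, c, d, e, f, g, h, i}; (ii) for each edge, some bag contains both endpoints; (iii) the bags containing any fixed vertex form a subtree. All hold, so the decomposition is valid with width 2 − 1 = 1.

Yes; width 1.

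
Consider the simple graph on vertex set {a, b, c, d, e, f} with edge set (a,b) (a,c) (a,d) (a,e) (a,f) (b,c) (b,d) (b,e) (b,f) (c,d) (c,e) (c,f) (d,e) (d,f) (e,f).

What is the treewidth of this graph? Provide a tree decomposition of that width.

A single bag containing all 6 vertices is trivially a valid decomposition of width 5. For the lower bound, the 6 vertices {a, b, c, d, e, f} are pairwise adjacent, and any tree decomposition puts a clique entirely inside one bag — forcing width ≥ 5. Combining the bounds, tw(G) = 5.

Treewidth 5.
Bags: B1 = {a, b, c, d, e, f}
Tree: (single bag)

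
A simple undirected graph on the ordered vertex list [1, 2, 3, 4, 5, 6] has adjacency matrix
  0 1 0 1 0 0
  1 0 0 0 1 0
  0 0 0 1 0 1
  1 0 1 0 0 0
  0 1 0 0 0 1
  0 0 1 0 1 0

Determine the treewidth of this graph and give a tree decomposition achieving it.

Treewidth 2.
One optimal decomposition is:
Bags: B1 = {3, 4, 6}  B2 = {1, 4, 6}  B3 = {1, 2, 6}  B4 = {2, 5, 6}
Tree: B1–B2, B2–B3, B3–B4

The largest bag has 3 vertices, giving width 2; this decomposition certifies tw(G) ≤ 2. For the lower bound, G contains the cycle 6–3–4–1–2–5–6, so G is not a forest; only forests have treewidth ≤ 1, hence tw(G) ≥ 2. The upper and lower bounds meet at 2, so that is the treewidth.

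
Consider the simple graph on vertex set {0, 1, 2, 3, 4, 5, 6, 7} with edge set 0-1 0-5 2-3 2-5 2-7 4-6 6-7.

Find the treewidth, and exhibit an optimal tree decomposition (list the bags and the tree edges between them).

Treewidth 1.
Bags: B1 = {2, 7}  B2 = {2, 5}  B3 = {6, 7}  B4 = {2, 3}  B5 = {0, 5}  B6 = {4, 6}  B7 = {0, 1}
Tree: B1–B2, B1–B3, B2–B4, B2–B5, B3–B6, B5–B7

The largest bag has 2 vertices, giving width 1; this decomposition certifies tw(G) ≤ 1. Since G has at least one edge (e.g. 7–2), it is not an edgeless graph, so tw(G) ≥ 1. Hence tw(G) = 1 exactly.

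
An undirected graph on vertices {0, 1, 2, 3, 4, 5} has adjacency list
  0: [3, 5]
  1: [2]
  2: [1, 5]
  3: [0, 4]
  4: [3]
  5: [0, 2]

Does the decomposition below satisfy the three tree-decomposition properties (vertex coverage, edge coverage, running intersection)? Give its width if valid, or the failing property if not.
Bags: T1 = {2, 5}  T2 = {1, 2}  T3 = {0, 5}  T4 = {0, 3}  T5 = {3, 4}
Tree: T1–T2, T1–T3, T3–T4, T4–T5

Yes; width 1.

Vertex coverage: the bags together contain {0, 1, 2, 3, 4, 5}, the full vertex set. Edge coverage: each edge of G has both endpoints in at least one bag. Running intersection: for every vertex, the bags containing it form a connected subtree. All three properties hold, so this is a valid tree decomposition of width max|bag| − 1 = 1, and hence tw(G) ≤ 1.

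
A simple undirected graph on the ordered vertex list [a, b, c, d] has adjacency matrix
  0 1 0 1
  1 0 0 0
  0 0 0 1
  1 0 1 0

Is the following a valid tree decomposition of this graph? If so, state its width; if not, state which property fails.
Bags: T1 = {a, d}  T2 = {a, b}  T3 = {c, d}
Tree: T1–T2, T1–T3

Checking the three conditions: (i) the bags cover all of {a, b, c, d}; (ii) for each edge, some bag contains both endpoints; (iii) the bags containing any fixed vertex form a subtree. All hold, so the decomposition is valid with width 2 − 1 = 1.

Yes; width 1.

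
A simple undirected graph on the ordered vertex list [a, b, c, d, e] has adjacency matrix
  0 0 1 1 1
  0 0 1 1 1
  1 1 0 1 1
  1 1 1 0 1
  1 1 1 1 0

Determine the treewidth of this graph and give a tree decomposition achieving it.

Each bag holds 4 vertices, so the decomposition has width 3, which upper-bounds the treewidth. Conversely, {a, c, d, e} is a clique of size 4, and the vertices of any clique must share a bag in every tree decomposition; so some bag has ≥ 4 vertices and tw(G) ≥ 3. Combining the bounds, tw(G) = 3.

Treewidth 3.
One optimal decomposition is:
Bags: B1 = {b, c, d, e}  B2 = {a, c, d, e}
Tree: B1–B2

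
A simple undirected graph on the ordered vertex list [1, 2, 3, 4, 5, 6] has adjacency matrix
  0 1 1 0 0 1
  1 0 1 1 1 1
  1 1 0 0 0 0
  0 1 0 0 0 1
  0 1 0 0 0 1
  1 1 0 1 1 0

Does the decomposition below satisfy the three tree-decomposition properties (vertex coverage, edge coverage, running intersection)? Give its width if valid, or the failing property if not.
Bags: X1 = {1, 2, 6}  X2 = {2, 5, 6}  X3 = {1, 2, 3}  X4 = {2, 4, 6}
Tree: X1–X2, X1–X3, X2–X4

Checking the three conditions: (i) the bags cover all of {1, 2, 3, 4, 5, 6}; (ii) for each edge, some bag contains both endpoints; (iii) the bags containing any fixed vertex form a subtree. All hold, so the decomposition is valid with width 3 − 1 = 2.

Yes; width 2.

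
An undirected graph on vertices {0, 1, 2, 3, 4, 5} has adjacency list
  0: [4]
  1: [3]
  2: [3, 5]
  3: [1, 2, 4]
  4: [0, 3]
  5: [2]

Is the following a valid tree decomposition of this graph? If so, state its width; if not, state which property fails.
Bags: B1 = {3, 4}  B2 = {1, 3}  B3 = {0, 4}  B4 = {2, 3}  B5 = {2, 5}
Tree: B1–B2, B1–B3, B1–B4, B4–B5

Every vertex of G appears in some bag (union = {0, 1, 2, 3, 4, 5}); every edge is covered by a bag; and for each vertex v the set of bags containing v is connected in the bag tree. The decomposition is therefore valid. The largest bag has 2 vertices, so the width is 1.

Yes; width 1.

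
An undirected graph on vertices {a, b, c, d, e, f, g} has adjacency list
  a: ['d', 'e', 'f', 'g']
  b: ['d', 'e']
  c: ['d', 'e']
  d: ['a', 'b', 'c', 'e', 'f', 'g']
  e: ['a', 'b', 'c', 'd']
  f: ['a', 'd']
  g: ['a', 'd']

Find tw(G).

2

A width-2 tree decomposition is:
Bags: B1 = {b, d, e}  B2 = {a, d, e}  B3 = {a, d, g}  B4 = {a, d, f}  B5 = {c, d, e}
Tree: B1–B2, B2–B3, B3–B4, B1–B5
Every bag has size at most 3, so the width is 3 − 1 = 2 and tw(G) ≤ 2. For the lower bound, the 3 vertices {c, d, e} are pairwise adjacent, and any tree decomposition puts a clique entirely inside one bag — forcing width ≥ 2. The upper and lower bounds meet at 2, so that is the treewidth.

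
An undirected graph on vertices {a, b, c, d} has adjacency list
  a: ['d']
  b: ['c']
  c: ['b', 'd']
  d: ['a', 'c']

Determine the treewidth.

1

A width-1 tree decomposition is:
Bags: B1 = {a, d}  B2 = {c, d}  B3 = {b, c}
Tree: B1–B2, B2–B3
Each bag holds 2 vertices, so the decomposition has width 1, which upper-bounds the treewidth. Any graph with an edge has treewidth ≥ 1, and G has the edge a–d. Therefore the treewidth is 1.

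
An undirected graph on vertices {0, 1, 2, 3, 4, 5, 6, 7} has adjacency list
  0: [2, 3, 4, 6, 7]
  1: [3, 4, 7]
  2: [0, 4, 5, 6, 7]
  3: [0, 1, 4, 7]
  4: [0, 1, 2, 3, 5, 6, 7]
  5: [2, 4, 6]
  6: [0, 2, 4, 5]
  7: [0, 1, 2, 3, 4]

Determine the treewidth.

3

A width-3 tree decomposition is:
Bags: B1 = {0, 2, 4, 6}  B2 = {0, 2, 4, 7}  B3 = {0, 3, 4, 7}  B4 = {1, 3, 4, 7}  B5 = {2, 4, 5, 6}
Tree: B1–B2, B2–B3, B3–B4, B1–B5
Each bag holds 4 vertices, so the decomposition has width 3, which upper-bounds the treewidth. On the other hand G contains the 4-clique {0, 2, 4, 6}. A clique must lie in a single bag of any decomposition, so no decomposition can have width below 3. Hence tw(G) = 3 exactly.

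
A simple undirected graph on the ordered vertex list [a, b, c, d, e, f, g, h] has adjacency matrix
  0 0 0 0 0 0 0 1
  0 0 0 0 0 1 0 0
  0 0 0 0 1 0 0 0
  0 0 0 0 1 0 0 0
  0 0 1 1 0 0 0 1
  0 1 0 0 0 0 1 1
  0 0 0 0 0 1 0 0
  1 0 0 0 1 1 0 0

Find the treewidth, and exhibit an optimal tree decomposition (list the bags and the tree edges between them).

Treewidth 1.
One such decomposition:
Bags: B1 = {b, f}  B2 = {f, g}  B3 = {f, h}  B4 = {e, h}  B5 = {c, e}  B6 = {a, h}  B7 = {d, e}
Tree: B1–B2, B1–B3, B3–B4, B4–B5, B3–B6, B5–B7

Each bag holds 2 vertices, so the decomposition has width 1, which upper-bounds the treewidth. Any graph with an edge has treewidth ≥ 1, and G has the edge f–b. Combining the bounds, tw(G) = 1.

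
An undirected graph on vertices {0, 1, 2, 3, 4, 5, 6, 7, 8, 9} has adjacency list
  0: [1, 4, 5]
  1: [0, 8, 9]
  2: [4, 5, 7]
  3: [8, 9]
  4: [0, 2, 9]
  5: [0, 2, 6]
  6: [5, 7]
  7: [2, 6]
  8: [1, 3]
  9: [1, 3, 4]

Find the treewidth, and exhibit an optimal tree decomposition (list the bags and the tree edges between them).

Treewidth 2.
One optimal decomposition is:
Bags: B1 = {1, 3, 8}  B2 = {1, 3, 9}  B3 = {0, 1, 9}  B4 = {0, 4, 9}  B5 = {0, 4, 5}  B6 = {2, 4, 5}  B7 = {2, 5, 6}  B8 = {2, 6, 7}
Tree: B1–B2, B2–B3, B3–B4, B4–B5, B5–B6, B6–B7, B7–B8

The largest bag has 3 vertices, giving width 2; this decomposition certifies tw(G) ≤ 2. For the lower bound, G contains the cycle 8–3–9–1–8, so G is not a forest; only forests have treewidth ≤ 1, hence tw(G) ≥ 2. Therefore the treewidth is 2.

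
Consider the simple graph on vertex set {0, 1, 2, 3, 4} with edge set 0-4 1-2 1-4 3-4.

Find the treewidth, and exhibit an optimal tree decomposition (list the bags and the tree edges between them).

Treewidth 1.
One optimal decomposition is:
Bags: B1 = {1, 4}  B2 = {3, 4}  B3 = {1, 2}  B4 = {0, 4}
Tree: B1–B2, B1–B3, B1–B4

The largest bag has 2 vertices, giving width 1; this decomposition certifies tw(G) ≤ 1. G has an edge, so its treewidth is at least 1. The upper and lower bounds meet at 1, so that is the treewidth.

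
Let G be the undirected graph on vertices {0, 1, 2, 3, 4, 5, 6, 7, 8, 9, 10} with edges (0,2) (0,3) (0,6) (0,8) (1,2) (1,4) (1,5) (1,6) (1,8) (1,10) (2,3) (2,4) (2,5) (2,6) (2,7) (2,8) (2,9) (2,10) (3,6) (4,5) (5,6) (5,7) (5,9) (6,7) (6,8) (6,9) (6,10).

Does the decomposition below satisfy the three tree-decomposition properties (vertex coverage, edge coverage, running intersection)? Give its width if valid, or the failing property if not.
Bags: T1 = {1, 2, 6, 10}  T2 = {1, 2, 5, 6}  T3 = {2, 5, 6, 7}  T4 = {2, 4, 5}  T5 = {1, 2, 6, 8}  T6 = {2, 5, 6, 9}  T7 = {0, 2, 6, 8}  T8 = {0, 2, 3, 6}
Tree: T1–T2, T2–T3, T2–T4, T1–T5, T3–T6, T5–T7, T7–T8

A tree decomposition must satisfy three properties: every vertex lies in some bag; for every edge, both endpoints lie together in some bag; and for every vertex, the bags containing it form a connected subtree. Here edge (1,4) lies in no bag, so the decomposition is invalid.

No — edge (1,4) lies in no bag.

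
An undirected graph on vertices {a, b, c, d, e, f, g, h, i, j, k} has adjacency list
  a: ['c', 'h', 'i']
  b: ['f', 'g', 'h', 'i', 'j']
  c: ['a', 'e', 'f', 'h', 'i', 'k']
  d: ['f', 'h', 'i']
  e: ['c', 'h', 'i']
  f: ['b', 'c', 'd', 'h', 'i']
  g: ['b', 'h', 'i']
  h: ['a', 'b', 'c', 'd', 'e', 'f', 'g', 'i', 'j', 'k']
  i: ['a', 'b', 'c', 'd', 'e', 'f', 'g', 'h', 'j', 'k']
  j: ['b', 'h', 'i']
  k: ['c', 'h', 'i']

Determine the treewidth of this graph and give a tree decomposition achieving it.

Every bag has size at most 4, so the width is 4 − 1 = 3 and tw(G) ≤ 3. On the other hand G contains the 4-clique {d, f, h, i}. A clique must lie in a single bag of any decomposition, so no decomposition can have width below 3. Therefore the treewidth is 3.

Treewidth 3.
Bags: B1 = {a, c, h, i}  B2 = {c, e, h, i}  B3 = {c, f, h, i}  B4 = {b, f, h, i}  B5 = {c, h, i, k}  B6 = {d, f, h, i}  B7 = {b, g, h, i}  B8 = {b, h, i, j}
Tree: B1–B2, B1–B3, B3–B4, B1–B5, B4–B6, B4–B7, B4–B8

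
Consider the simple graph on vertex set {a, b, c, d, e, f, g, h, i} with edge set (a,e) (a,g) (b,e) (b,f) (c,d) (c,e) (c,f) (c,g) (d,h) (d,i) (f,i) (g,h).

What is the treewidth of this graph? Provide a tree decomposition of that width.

Treewidth 3.
Bags: B1 = {d, g, h, i}  B2 = {c, d, g, i}  B3 = {c, f, g, i}  B4 = {a, c, f, g}  B5 = {a, c, e, f}  B6 = {a, b, e, f}
Tree: B1–B2, B2–B3, B3–B4, B4–B5, B5–B6

Every bag has size at most 4, so the width is 4 − 1 = 3 and tw(G) ≤ 3. For the lower bound: the 4 vertex sets {d,h,i}, {g}, {c}, {a,b,e,f} are disjoint, each induces a connected subgraph, and every pair is joined by at least one edge of G. Contracting each set to a single vertex therefore yields K_{4} as a minor, and since treewidth is minor-monotone, tw(G) ≥ tw(K_{4}) = 3. The upper and lower bounds meet at 3, so that is the treewidth.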